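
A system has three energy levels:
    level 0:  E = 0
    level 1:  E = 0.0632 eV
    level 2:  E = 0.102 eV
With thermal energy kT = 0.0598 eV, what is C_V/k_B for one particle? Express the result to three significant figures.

0.403

Eᵢ/kT = 0, 1.0569, 1.7057.
Z = Σ e^(−Eᵢ/kT) = e^(−0) + e^(−1.0569) + e^(−1.7057) = 1.0000 + 0.34753 + 0.18165 = 1.5292.
⟨E⟩ = 0.026479 eV, ⟨E²⟩ = 0.0021436 eV².
C_V/k_B = (⟨E²⟩ − ⟨E⟩²)/(kT)² = (0.0021436 − 0.00070114)/0.0035760 = 0.403.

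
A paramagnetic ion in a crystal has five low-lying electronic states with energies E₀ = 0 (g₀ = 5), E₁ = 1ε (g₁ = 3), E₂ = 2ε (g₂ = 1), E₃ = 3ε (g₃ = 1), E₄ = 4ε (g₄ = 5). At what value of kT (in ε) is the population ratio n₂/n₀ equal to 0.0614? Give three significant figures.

n₂/n₀ = (g₂/g₀) exp[−(E₂−E₀)/kT] = 0.0614.
⇒ (E₂−E₀)/kT = ln((1/5)/0.0614) = ln(3.2573) = 1.1809.
kT = 2ε / 1.1809 = 1.69 ε.

1.69 ε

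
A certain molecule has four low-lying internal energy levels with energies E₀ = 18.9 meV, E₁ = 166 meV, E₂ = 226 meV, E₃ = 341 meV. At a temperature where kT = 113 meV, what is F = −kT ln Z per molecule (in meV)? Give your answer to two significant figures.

-26 meV

Eᵢ/kT = 0.1673, 1.469, 2.000, 3.018.
Z = Σ e^(−Eᵢ/kT) = e^(−0.1673) + e^(−1.469) + e^(−2.000) + e^(−3.018) = 0.8459 + 0.2302 + 0.1353 + 0.04890 = 1.260.
F = −kT ln Z = −113 × ln(1.260) = −113 × 0.2311 = -26 meV.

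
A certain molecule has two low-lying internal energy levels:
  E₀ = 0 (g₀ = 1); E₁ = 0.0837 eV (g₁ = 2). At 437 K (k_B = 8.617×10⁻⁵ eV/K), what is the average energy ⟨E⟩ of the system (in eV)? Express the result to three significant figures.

k_BT = 8.617×10⁻⁵ × 437 K = 0.037656 eV.
Eᵢ/kT = 0, 2.2228.
Z = Σ gᵢe^(−Eᵢ/kT) = 1·e^(−0) + 2·e^(−2.2228) = 1.0000 + 0.21661 = 1.2166.
⟨E⟩ = Σ Eᵢ gᵢe^(−Eᵢ/kT) / Z = (0·1.0000 + 0.0837·0.21661) / 1.2166 = 0.0149 eV.

0.0149 eV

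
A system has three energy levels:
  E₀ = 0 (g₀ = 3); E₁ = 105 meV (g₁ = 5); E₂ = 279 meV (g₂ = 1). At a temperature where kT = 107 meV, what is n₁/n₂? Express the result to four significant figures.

n₁/n₂ = (g₁/g₂) exp[−(E₁−E₂)/kT] = (5/1) × exp(−(-174 meV)/(107 meV)) = (5/1) × exp(1.62617) = 25.42.

25.42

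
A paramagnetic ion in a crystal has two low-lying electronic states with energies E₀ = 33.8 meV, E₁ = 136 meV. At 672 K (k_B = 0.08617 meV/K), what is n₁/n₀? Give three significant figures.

k_BT = 0.08617 × 672 K = 57.906 meV.
n₁/n₀ = exp[−(E₁−E₀)/kT] = exp(−(102.2 meV)/(57.906 meV)) = exp(-1.7649) = 0.171.

0.171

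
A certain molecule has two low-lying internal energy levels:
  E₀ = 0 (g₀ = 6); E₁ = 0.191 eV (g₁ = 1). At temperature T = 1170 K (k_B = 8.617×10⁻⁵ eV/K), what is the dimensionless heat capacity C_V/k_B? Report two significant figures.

k_BT = 8.617×10⁻⁵ × 1170 K = 0.1008 eV.
Eᵢ/kT = 0, 1.895.
Z = Σ gᵢe^(−Eᵢ/kT) = 6·e^(−0) + 1·e^(−1.895) = 6.000 + 0.1503 = 6.150.
⟨E⟩ = 0.004668 eV, ⟨E²⟩ = 0.0008916 eV².
C_V/k_B = (⟨E²⟩ − ⟨E⟩²)/(kT)² = (0.0008916 − 0.00002179)/0.01016 = 0.086.

0.086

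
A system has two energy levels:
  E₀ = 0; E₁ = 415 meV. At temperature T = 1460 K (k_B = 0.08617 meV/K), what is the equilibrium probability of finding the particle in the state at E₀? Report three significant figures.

k_BT = 0.08617 × 1460 K = 125.81 meV.
Eᵢ/kT = 0, 3.2986.
Z = Σ e^(−Eᵢ/kT) = e^(−0) + e^(−3.2986) = 1.0000 + 0.036935 = 1.0369.
P₀ = e^(−E₀/kT) / Z = 1.0000/1.0369 = 0.964.

0.964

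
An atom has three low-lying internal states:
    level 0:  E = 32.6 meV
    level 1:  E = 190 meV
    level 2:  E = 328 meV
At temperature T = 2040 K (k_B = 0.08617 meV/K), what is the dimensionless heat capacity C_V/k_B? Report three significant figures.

k_BT = 0.08617 × 2040 K = 175.79 meV.
Eᵢ/kT = 0.18545, 1.0808, 1.8659.
Z = Σ e^(−Eᵢ/kT) = e^(−0.18545) + e^(−1.0808) + e^(−1.8659) = 0.83073 + 0.33932 + 0.15476 = 1.3248.
⟨E⟩ = 107.42 meV, ⟨E²⟩ = 22480 meV².
C_V/k_B = (⟨E²⟩ − ⟨E⟩²)/(kT)² = (22480 − 11539)/30902 = 0.354.

0.354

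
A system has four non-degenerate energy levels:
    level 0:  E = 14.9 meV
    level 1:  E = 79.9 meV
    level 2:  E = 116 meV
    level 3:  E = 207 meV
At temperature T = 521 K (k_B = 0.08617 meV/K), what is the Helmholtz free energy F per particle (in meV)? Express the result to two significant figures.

1.3 meV

k_BT = 0.08617 × 521 K = 44.89 meV.
Eᵢ/kT = 0.3319, 1.780, 2.584, 4.611.
Z = Σ e^(−Eᵢ/kT) = e^(−0.3319) + e^(−1.780) + e^(−2.584) + e^(−4.611) = 0.7176 + 0.1686 + 0.07547 + 0.009942 = 0.9716.
F = −kT ln Z = −44.89 × ln(0.9716) = −44.89 × -0.02881 = 1.3 meV.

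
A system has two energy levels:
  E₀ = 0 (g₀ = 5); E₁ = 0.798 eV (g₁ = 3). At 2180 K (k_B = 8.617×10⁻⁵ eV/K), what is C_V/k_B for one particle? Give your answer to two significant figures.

k_BT = 8.617×10⁻⁵ × 2180 K = 0.1879 eV.
Eᵢ/kT = 0, 4.247.
Z = Σ gᵢe^(−Eᵢ/kT) = 5·e^(−0) + 3·e^(−4.247) = 5.000 + 0.04292 = 5.043.
⟨E⟩ = 0.006792 eV, ⟨E²⟩ = 0.005420 eV².
C_V/k_B = (⟨E²⟩ − ⟨E⟩²)/(kT)² = (0.005420 − 0.00004613)/0.03531 = 0.15.

0.15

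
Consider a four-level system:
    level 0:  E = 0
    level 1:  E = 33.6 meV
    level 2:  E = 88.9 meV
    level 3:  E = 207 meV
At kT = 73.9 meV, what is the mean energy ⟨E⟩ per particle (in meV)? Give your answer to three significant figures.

30.4 meV

Eᵢ/kT = 0, 0.45467, 1.2030, 2.8011.
Z = Σ e^(−Eᵢ/kT) = e^(−0) + e^(−0.45467) + e^(−1.2030) + e^(−2.8011) = 1.0000 + 0.63466 + 0.30029 + 0.060743 = 1.9957.
⟨E⟩ = Σ Eᵢ e^(−Eᵢ/kT) / Z = (0·1.0000 + 33.6·0.63466 + 88.9·0.30029 + 207·0.060743) / 1.9957 = 30.4 meV.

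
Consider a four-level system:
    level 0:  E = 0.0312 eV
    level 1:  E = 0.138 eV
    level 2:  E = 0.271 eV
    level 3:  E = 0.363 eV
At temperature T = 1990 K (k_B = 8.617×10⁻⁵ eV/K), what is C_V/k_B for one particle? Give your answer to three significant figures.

0.392

k_BT = 8.617×10⁻⁵ × 1990 K = 0.17148 eV.
Eᵢ/kT = 0.18195, 0.80476, 1.5804, 2.1169.
Z = Σ e^(−Eᵢ/kT) = e^(−0.18195) + e^(−0.80476) + e^(−1.5804) + e^(−2.1169) = 0.83364 + 0.44720 + 0.20589 + 0.12040 = 1.6071.
⟨E⟩ = 0.11650 eV, ⟨E²⟩ = 0.025085 eV².
C_V/k_B = (⟨E²⟩ − ⟨E⟩²)/(kT)² = (0.025085 − 0.013572)/0.029405 = 0.392.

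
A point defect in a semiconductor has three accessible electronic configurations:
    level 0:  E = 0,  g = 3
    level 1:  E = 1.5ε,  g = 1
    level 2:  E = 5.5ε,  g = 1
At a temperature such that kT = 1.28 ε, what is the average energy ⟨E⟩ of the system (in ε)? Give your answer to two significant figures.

Eᵢ/kT = 0, 1.172, 4.297.
Z = Σ gᵢe^(−Eᵢ/kT) = 3·e^(−0) + 1·e^(−1.172) + 1·e^(−4.297) = 3.000 + 0.3097 + 0.01361 = 3.323.
⟨E⟩ = Σ Eᵢ gᵢe^(−Eᵢ/kT) / Z = (0·3.000 + 1.5·0.3097 + 5.5·0.01361) / 3.323 = 0.16 ε.

0.16 ε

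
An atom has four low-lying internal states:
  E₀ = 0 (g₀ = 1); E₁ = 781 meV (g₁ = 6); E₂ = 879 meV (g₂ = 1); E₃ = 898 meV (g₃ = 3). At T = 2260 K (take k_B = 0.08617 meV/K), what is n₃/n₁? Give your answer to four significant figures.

k_BT = 0.08617 × 2260 K = 194.744 meV.
n₃/n₁ = (g₃/g₁) exp[−(E₃−E₁)/kT] = (3/6) × exp(−(117 meV)/(194.744 meV)) = (3/6) × exp(-0.600789) = 0.2742.

0.2742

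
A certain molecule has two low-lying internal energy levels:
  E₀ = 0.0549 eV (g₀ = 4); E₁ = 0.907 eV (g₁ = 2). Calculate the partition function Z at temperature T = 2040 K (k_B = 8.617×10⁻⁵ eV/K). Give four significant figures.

Z = 2.939

k_BT = 8.617×10⁻⁵ × 2040 K = 0.175787 eV.
Eᵢ/kT = 0.312310, 5.15965.
Z = Σ gᵢe^(−Eᵢ/kT) = 4·e^(−0.312310) + 2·e^(−5.15965) = 2.92702 + 0.0114874 = 2.93851.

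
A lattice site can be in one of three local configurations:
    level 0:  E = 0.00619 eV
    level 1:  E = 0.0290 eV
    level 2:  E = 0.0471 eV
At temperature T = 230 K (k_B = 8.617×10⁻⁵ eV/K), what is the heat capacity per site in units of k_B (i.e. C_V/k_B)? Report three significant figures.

k_BT = 8.617×10⁻⁵ × 230 K = 0.019819 eV.
Eᵢ/kT = 0.31233, 1.4632, 2.3765.
Z = Σ e^(−Eᵢ/kT) = e^(−0.31233) + e^(−1.4632) + e^(−2.3765) = 0.73174 + 0.23149 + 0.092875 = 1.0561.
⟨E⟩ = 0.014788 eV, ⟨E²⟩ = 0.00040598 eV².
C_V/k_B = (⟨E²⟩ − ⟨E⟩²)/(kT)² = (0.00040598 − 0.00021868)/0.00039279 = 0.477.

0.477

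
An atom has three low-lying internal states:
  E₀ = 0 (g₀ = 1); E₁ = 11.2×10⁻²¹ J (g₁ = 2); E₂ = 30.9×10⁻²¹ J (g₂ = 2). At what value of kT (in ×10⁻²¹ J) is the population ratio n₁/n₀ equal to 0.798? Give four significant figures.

12.19 ×10⁻²¹ J

n₁/n₀ = (g₁/g₀) exp[−(E₁−E₀)/kT] = 0.798.
⇒ (E₁−E₀)/kT = ln((2/1)/0.798) = ln(2.50627) = 0.918796.
kT = 11.2 ×10⁻²¹ J / 0.918796 = 12.19 ×10⁻²¹ J.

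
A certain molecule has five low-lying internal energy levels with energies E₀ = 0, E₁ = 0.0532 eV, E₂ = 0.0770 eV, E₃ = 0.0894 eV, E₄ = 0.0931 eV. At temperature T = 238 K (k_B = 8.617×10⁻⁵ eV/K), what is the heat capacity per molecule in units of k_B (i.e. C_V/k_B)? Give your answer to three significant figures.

k_BT = 8.617×10⁻⁵ × 238 K = 0.020508 eV.
Eᵢ/kT = 0, 2.5941, 3.7546, 4.3593, 4.5397.
Z = Σ e^(−Eᵢ/kT) = e^(−0) + e^(−2.5941) + e^(−3.7546) + e^(−4.3593) + e^(−4.5397) = 1.0000 + 0.074713 + 0.023410 + 0.012787 + 0.010677 = 1.1216.
⟨E⟩ = 0.0070564 eV, ⟨E²⟩ = 0.00048591 eV².
C_V/k_B = (⟨E²⟩ − ⟨E⟩²)/(kT)² = (0.00048591 − 0.000049793)/0.00042058 = 1.04.

1.04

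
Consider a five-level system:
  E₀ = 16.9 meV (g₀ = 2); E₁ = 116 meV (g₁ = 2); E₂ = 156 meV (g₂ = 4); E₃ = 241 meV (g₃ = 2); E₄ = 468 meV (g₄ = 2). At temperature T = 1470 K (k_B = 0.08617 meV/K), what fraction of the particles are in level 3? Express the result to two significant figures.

0.073

k_BT = 0.08617 × 1470 K = 126.7 meV.
Eᵢ/kT = 0.1334, 0.9155, 1.231, 1.902, 3.694.
Z = Σ gᵢe^(−Eᵢ/kT) = 2·e^(−0.1334) + 2·e^(−0.9155) + 4·e^(−1.231) + 2·e^(−1.902) + 2·e^(−3.694) = 1.750 + 0.8006 + 1.168 + 0.2985 + 0.04974 = 4.067.
P₃ = g₃ e^(−E₃/kT) / Z = 0.2985/4.067 = 0.073.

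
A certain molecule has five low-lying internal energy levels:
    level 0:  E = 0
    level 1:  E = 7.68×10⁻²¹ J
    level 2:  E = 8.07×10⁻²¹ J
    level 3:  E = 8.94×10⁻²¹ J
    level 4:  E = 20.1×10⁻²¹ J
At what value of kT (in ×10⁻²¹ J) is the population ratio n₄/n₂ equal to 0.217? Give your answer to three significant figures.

7.87 ×10⁻²¹ J

n₄/n₂ = exp[−(E₄−E₂)/kT] = 0.217.
⇒ (E₄−E₂)/kT = ln(1/0.217) = ln(4.6083) = 1.5279.
kT = 12.03 ×10⁻²¹ J / 1.5279 = 7.87 ×10⁻²¹ J.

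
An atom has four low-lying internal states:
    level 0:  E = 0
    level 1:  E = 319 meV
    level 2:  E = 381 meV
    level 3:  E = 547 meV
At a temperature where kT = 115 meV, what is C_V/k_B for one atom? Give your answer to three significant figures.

0.879

Eᵢ/kT = 0, 2.7739, 3.3130, 4.7565.
Z = Σ e^(−Eᵢ/kT) = e^(−0) + e^(−2.7739) + e^(−3.3130) + e^(−4.7565) = 1.0000 + 0.062418 + 0.036407 + 0.0085956 = 1.1074.
⟨E⟩ = 34.752 meV, ⟨E²⟩ = 12830 meV².
C_V/k_B = (⟨E²⟩ − ⟨E⟩²)/(kT)² = (12830 − 1207.7)/13225 = 0.879.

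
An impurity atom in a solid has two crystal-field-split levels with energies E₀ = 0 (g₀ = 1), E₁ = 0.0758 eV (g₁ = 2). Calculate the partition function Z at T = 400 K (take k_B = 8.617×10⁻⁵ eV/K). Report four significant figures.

Z = 1.222

k_BT = 8.617×10⁻⁵ × 400 K = 0.0344680 eV.
Eᵢ/kT = 0, 2.19914.
Z = Σ gᵢe^(−Eᵢ/kT) = 1·e^(−0) + 2·e^(−2.19914) = 1.00000 + 0.221797 = 1.22180.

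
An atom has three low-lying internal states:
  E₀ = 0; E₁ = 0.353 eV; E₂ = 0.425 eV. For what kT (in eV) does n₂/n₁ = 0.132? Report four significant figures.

0.03556 eV

n₂/n₁ = exp[−(E₂−E₁)/kT] = 0.132.
⇒ (E₂−E₁)/kT = ln(1/0.132) = ln(7.57576) = 2.02495.
kT = 0.072 eV / 2.02495 = 0.03556 eV.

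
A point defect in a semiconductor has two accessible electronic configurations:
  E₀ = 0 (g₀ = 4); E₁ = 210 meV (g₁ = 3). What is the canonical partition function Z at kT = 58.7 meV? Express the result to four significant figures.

Z = 4.084

Eᵢ/kT = 0, 3.57751.
Z = Σ gᵢe^(−Eᵢ/kT) = 4·e^(−0) + 3·e^(−3.57751) = 4.00000 + 0.0838356 = 4.08384.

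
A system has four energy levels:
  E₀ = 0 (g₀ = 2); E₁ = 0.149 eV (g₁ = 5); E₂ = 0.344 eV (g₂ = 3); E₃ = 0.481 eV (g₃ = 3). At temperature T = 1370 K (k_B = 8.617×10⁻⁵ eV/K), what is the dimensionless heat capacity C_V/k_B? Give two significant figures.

k_BT = 8.617×10⁻⁵ × 1370 K = 0.1181 eV.
Eᵢ/kT = 0, 1.262, 2.913, 4.073.
Z = Σ gᵢe^(−Eᵢ/kT) = 2·e^(−0) + 5·e^(−1.262) + 3·e^(−2.913) + 3·e^(−4.073) = 2.000 + 1.415 + 0.1629 + 0.05108 = 3.629.
⟨E⟩ = 0.08031 eV, ⟨E²⟩ = 0.01722 eV².
C_V/k_B = (⟨E²⟩ − ⟨E⟩²)/(kT)² = (0.01722 − 0.006450)/0.01395 = 0.77.

0.77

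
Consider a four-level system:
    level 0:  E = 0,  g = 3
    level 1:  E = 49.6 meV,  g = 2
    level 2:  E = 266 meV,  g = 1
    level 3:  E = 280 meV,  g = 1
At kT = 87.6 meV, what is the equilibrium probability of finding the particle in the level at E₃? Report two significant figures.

Eᵢ/kT = 0, 0.5662, 3.037, 3.196.
Z = Σ gᵢe^(−Eᵢ/kT) = 3·e^(−0) + 2·e^(−0.5662) + 1·e^(−3.037) + 1·e^(−3.196) = 3.000 + 1.135 + 0.04798 + 0.04093 = 4.224.
P₃ = g₃ e^(−E₃/kT) / Z = 0.04093/4.224 = 0.0097.

0.0097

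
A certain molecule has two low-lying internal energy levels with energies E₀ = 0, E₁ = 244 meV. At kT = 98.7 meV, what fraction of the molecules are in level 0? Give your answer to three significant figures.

0.922

Eᵢ/kT = 0, 2.4721.
Z = Σ e^(−Eᵢ/kT) = e^(−0) + e^(−2.4721) = 1.0000 + 0.084407 = 1.0844.
P₀ = e^(−E₀/kT) / Z = 1.0000/1.0844 = 0.922.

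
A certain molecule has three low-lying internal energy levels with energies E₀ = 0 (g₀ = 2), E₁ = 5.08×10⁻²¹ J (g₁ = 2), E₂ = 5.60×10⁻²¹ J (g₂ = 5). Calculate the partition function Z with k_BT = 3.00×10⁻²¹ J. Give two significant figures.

Eᵢ/kT = 0, 1.693, 1.867.
Z = Σ gᵢe^(−Eᵢ/kT) = 2·e^(−0) + 2·e^(−1.693) + 5·e^(−1.867) = 2.000 + 0.3679 + 0.7729 = 3.141.

Z = 3.1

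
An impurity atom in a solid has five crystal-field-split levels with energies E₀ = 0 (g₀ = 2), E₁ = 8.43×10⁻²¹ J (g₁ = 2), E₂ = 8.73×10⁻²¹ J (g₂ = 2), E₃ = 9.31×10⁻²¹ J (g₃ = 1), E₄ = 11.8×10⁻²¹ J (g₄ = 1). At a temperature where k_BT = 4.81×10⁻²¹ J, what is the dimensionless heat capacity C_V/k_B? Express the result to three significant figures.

0.762

Eᵢ/kT = 0, 1.7526, 1.8150, 1.9356, 2.4532.
Z = Σ gᵢe^(−Eᵢ/kT) = 2·e^(−0) + 2·e^(−1.7526) + 2·e^(−1.8150) + 1·e^(−1.9356) + 1·e^(−2.4532) = 2.0000 + 0.34665 + 0.32568 + 0.14434 + 0.086018 = 2.9027.
⟨E⟩ = 2.7989, ⟨E²⟩ = 25.474.
C_V/k_B = (⟨E²⟩ − ⟨E⟩²)/(kT)² = (25.474 − 7.8338)/23.136 = 0.762.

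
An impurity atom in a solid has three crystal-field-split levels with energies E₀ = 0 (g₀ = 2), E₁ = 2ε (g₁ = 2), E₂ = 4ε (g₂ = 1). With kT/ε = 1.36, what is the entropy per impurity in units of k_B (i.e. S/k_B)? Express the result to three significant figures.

1.25

Eᵢ/kT = 0, 1.4706, 2.9412.
Z = Σ gᵢe^(−Eᵢ/kT) = 2·e^(−0) + 2·e^(−1.4706) + 1·e^(−2.9412) = 2.0000 + 0.45958 + 0.052802 = 2.5124.
⟨E⟩ = Σ EᵢPᵢ = 0.44992 ε.
S/k_B = ln Z + ⟨E⟩/kT = ln(2.5124) + 0.44992/1.36 = 0.92124 + 0.33082 = 1.25.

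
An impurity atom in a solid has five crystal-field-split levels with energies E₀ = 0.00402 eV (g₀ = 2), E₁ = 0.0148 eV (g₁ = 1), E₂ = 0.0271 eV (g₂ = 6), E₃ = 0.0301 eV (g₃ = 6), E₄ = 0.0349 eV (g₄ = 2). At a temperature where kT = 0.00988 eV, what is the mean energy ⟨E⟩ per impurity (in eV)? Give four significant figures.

0.01302 eV

Eᵢ/kT = 0.406883, 1.49798, 2.74291, 3.04656, 3.53239.
Z = Σ gᵢe^(−Eᵢ/kT) = 2·e^(−0.406883) + 1·e^(−1.49798) + 6·e^(−2.74291) + 6·e^(−3.04656) + 2·e^(−3.53239) = 1.33144 + 0.223581 + 0.386296 + 0.285133 + 0.0584699 = 2.28492.
⟨E⟩ = Σ Eᵢ gᵢe^(−Eᵢ/kT) / Z = (0.00402·1.33144 + 0.0148·0.223581 + 0.0271·0.386296 + 0.0301·0.285133 + 0.0349·0.0584699) / 2.28492 = 0.01302 eV.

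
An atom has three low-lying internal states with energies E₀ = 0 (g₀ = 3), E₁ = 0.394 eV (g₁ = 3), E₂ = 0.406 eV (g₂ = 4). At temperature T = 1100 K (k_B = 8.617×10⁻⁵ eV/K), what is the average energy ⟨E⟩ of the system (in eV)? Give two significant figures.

0.013 eV

k_BT = 8.617×10⁻⁵ × 1100 K = 0.09479 eV.
Eᵢ/kT = 0, 4.157, 4.283.
Z = Σ gᵢe^(−Eᵢ/kT) = 3·e^(−0) + 3·e^(−4.157) + 4·e^(−4.283) = 3.000 + 0.04696 + 0.05520 = 3.102.
⟨E⟩ = Σ Eᵢ gᵢe^(−Eᵢ/kT) / Z = (0·3.000 + 0.394·0.04696 + 0.406·0.05520) / 3.102 = 0.013 eV.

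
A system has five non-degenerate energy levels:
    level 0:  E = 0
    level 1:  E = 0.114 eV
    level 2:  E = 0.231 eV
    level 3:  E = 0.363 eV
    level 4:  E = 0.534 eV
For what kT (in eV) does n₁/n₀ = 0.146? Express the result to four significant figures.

n₁/n₀ = exp[−(E₁−E₀)/kT] = 0.146.
⇒ (E₁−E₀)/kT = ln(1/0.146) = ln(6.84932) = 1.92415.
kT = 0.114 eV / 1.92415 = 0.05925 eV.

0.05925 eV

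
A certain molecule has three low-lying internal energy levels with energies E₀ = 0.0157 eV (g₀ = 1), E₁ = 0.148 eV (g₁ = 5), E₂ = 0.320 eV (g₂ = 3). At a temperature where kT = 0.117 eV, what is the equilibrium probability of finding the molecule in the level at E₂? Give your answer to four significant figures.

Eᵢ/kT = 0.134188, 1.26496, 2.73504.
Z = Σ gᵢe^(−Eᵢ/kT) = 1·e^(−0.134188) + 5·e^(−1.26496) + 3·e^(−2.73504) = 0.874426 + 1.41125 + 0.194674 = 2.48035.
P₂ = g₂ e^(−E₂/kT) / Z = 0.194674/2.48035 = 0.07849.

0.07849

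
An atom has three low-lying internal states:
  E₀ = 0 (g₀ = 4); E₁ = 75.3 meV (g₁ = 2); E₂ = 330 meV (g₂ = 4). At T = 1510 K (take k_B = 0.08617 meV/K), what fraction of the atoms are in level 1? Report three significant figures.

0.206

k_BT = 0.08617 × 1510 K = 130.12 meV.
Eᵢ/kT = 0, 0.57870, 2.5361.
Z = Σ gᵢe^(−Eᵢ/kT) = 4·e^(−0) + 2·e^(−0.57870) + 4·e^(−2.5361) = 4.0000 + 1.1213 + 0.31670 = 5.4380.
P₁ = g₁ e^(−E₁/kT) / Z = 1.1213/5.4380 = 0.206.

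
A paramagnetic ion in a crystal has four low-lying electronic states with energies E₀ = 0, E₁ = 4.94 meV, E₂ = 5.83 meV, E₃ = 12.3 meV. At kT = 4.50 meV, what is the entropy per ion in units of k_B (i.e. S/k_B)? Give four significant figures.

Eᵢ/kT = 0, 1.09778, 1.29556, 2.73333.
Z = Σ e^(−Eᵢ/kT) = e^(−0) + e^(−1.09778) + e^(−1.29556) + e^(−2.73333) = 1.00000 + 0.333611 + 0.273745 + 0.0650025 = 1.67236.
⟨E⟩ = Σ EᵢPᵢ = 2.41784 meV.
S/k_B = ln Z + ⟨E⟩/kT = ln(1.67236) + 2.41784/4.50 = 0.514236 + 0.537298 = 1.052.

1.052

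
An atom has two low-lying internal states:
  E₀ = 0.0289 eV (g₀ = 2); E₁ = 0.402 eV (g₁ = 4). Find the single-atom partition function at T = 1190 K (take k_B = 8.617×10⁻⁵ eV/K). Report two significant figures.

k_BT = 8.617×10⁻⁵ × 1190 K = 0.1025 eV.
Eᵢ/kT = 0.2820, 3.922.
Z = Σ gᵢe^(−Eᵢ/kT) = 2·e^(−0.2820) + 4·e^(−3.922) = 1.509 + 0.07921 = 1.588.

Z = 1.6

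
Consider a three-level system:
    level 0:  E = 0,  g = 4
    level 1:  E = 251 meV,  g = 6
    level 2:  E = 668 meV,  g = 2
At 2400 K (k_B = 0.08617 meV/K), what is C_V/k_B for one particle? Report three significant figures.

0.418

k_BT = 0.08617 × 2400 K = 206.81 meV.
Eᵢ/kT = 0, 1.2137, 3.2300.
Z = Σ gᵢe^(−Eᵢ/kT) = 4·e^(−0) + 6·e^(−1.2137) + 2·e^(−3.2300) = 4.0000 + 1.7826 + 0.079115 = 5.8617.
⟨E⟩ = 85.347 meV, ⟨E²⟩ = 25182 meV².
C_V/k_B = (⟨E²⟩ − ⟨E⟩²)/(kT)² = (25182 − 7284.1)/42770 = 0.418.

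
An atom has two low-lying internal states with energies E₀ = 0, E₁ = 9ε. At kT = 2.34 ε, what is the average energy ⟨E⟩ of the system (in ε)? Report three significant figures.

Eᵢ/kT = 0, 3.8462.
Z = Σ e^(−Eᵢ/kT) = e^(−0) + e^(−3.8462) = 1.0000 + 0.021361 = 1.0214.
⟨E⟩ = Σ Eᵢ e^(−Eᵢ/kT) / Z = (0·1.0000 + 9·0.021361) / 1.0214 = 0.188 ε.

0.188 ε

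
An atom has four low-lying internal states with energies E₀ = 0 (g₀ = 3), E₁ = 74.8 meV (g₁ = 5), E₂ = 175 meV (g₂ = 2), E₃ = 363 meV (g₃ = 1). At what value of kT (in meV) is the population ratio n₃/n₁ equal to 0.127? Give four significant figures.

n₃/n₁ = (g₃/g₁) exp[−(E₃−E₁)/kT] = 0.127.
⇒ (E₃−E₁)/kT = ln((1/5)/0.127) = ln(1.57480) = 0.454128.
kT = 288.2 meV / 0.454128 = 634.6 meV.

634.6 meV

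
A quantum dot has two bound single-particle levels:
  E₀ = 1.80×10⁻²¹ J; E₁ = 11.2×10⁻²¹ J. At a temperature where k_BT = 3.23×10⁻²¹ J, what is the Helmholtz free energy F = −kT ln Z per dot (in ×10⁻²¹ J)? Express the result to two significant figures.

1.6 ×10⁻²¹ J

Eᵢ/kT = 0.5573, 3.467.
Z = Σ e^(−Eᵢ/kT) = e^(−0.5573) + e^(−3.467) = 0.5728 + 0.03121 = 0.6040.
F = −kT ln Z = −3.23 × ln(0.6040) = −3.23 × -0.5042 = 1.6 ×10⁻²¹ J.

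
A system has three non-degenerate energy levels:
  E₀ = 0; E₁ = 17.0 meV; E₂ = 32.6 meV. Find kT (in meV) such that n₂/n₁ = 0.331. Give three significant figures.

n₂/n₁ = exp[−(E₂−E₁)/kT] = 0.331.
⇒ (E₂−E₁)/kT = ln(1/0.331) = ln(3.0211) = 1.1056.
kT = 15.6 meV / 1.1056 = 14.1 meV.

14.1 meV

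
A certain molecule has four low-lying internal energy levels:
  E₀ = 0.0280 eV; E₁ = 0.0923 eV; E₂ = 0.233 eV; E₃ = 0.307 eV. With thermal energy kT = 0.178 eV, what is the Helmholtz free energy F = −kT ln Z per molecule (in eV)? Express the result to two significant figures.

Eᵢ/kT = 0.1573, 0.5185, 1.309, 1.725.
Z = Σ e^(−Eᵢ/kT) = e^(−0.1573) + e^(−0.5185) + e^(−1.309) + e^(−1.725) = 0.8544 + 0.5954 + 0.2701 + 0.1782 = 1.898.
F = −kT ln Z = −0.178 × ln(1.898) = −0.178 × 0.6408 = -0.11 eV.

-0.11 eV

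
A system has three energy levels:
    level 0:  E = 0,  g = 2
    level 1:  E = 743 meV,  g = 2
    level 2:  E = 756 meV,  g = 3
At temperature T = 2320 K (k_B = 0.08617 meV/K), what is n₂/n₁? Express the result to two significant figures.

1.4

k_BT = 0.08617 × 2320 K = 199.9 meV.
n₂/n₁ = (g₂/g₁) exp[−(E₂−E₁)/kT] = (3/2) × exp(−(13 meV)/(199.9 meV)) = (3/2) × exp(-0.06503) = 1.4.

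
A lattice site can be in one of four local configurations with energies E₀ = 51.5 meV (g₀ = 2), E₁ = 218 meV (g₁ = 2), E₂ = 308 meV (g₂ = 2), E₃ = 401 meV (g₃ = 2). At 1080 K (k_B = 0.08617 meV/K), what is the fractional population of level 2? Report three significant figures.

0.0507

k_BT = 0.08617 × 1080 K = 93.064 meV.
Eᵢ/kT = 0.55338, 2.3425, 3.3096, 4.3089.
Z = Σ gᵢe^(−Eᵢ/kT) = 2·e^(−0.55338) + 2·e^(−2.3425) + 2·e^(−3.3096) + 2·e^(−4.3089) = 1.1500 + 0.19217 + 0.073062 + 0.026897 = 1.4421.
P₂ = g₂ e^(−E₂/kT) / Z = 0.073062/1.4421 = 0.0507.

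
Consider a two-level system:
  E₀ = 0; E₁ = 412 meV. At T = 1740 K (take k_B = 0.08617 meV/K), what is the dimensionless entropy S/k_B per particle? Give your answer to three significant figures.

k_BT = 0.08617 × 1740 K = 149.94 meV.
Eᵢ/kT = 0, 2.7478.
Z = Σ e^(−Eᵢ/kT) = e^(−0) + e^(−2.7478) = 1.0000 + 0.064069 = 1.0641.
⟨E⟩ = Σ EᵢPᵢ = 24.806 meV.
S/k_B = ln Z + ⟨E⟩/kT = ln(1.0641) + 24.806/149.94 = 0.062129 + 0.16544 = 0.228.

0.228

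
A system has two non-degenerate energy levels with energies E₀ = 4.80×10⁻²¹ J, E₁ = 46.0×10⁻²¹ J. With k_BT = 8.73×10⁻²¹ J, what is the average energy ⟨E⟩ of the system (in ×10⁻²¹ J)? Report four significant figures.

5.164 ×10⁻²¹ J

Eᵢ/kT = 0.549828, 5.26919.
Z = Σ e^(−Eᵢ/kT) = e^(−0.549828) + e^(−5.26919) = 0.577049 + 0.00514778 = 0.582197.
⟨E⟩ = Σ Eᵢ e^(−Eᵢ/kT) / Z = (4.80·0.577049 + 46.0·0.00514778) / 0.582197 = 5.164 ×10⁻²¹ J.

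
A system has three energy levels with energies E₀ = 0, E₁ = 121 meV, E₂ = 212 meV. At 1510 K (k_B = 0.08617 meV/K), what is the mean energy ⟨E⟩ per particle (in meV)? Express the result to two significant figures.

56 meV

k_BT = 0.08617 × 1510 K = 130.1 meV.
Eᵢ/kT = 0, 0.9301, 1.630.
Z = Σ e^(−Eᵢ/kT) = e^(−0) + e^(−0.9301) + e^(−1.630) = 1.000 + 0.3945 + 0.1959 = 1.590.
⟨E⟩ = Σ Eᵢ e^(−Eᵢ/kT) / Z = (0·1.000 + 121·0.3945 + 212·0.1959) / 1.590 = 56 meV.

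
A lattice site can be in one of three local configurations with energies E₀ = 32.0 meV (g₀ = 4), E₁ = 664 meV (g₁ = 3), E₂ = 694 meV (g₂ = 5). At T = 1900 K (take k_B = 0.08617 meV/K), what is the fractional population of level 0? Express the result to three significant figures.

k_BT = 0.08617 × 1900 K = 163.72 meV.
Eᵢ/kT = 0.19546, 4.0557, 4.2389.
Z = Σ gᵢe^(−Eᵢ/kT) = 4·e^(−0.19546) + 3·e^(−4.0557) + 5·e^(−4.2389) = 3.2898 + 0.051970 + 0.072117 = 3.4139.
P₀ = g₀ e^(−E₀/kT) / Z = 3.2898/3.4139 = 0.964.

0.964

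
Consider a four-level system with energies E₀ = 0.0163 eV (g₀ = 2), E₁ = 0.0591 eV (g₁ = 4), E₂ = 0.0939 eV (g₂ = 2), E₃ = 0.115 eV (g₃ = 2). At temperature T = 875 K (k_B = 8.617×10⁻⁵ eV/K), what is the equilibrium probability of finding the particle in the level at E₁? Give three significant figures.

k_BT = 8.617×10⁻⁵ × 875 K = 0.075399 eV.
Eᵢ/kT = 0.21618, 0.78383, 1.2454, 1.5252.
Z = Σ gᵢe^(−Eᵢ/kT) = 2·e^(−0.21618) + 4·e^(−0.78383) + 2·e^(−1.2454) + 2·e^(−1.5252) = 1.6112 + 1.8266 + 0.57565 + 0.43516 = 4.4486.
P₁ = g₁ e^(−E₁/kT) / Z = 1.8266/4.4486 = 0.411.

0.411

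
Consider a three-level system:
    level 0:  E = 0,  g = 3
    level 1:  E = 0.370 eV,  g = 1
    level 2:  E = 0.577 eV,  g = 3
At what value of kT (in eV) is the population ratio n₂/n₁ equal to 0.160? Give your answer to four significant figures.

n₂/n₁ = (g₂/g₁) exp[−(E₂−E₁)/kT] = 0.160.
⇒ (E₂−E₁)/kT = ln((3/1)/0.160) = ln(18.7500) = 2.93119.
kT = 0.207 eV / 2.93119 = 0.07062 eV.

0.07062 eV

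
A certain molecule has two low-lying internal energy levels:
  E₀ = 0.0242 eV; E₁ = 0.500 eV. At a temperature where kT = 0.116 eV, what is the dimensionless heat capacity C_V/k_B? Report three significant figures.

0.269

Eᵢ/kT = 0.20862, 4.3103.
Z = Σ e^(−Eᵢ/kT) = e^(−0.20862) + e^(−4.3103) = 0.81170 + 0.013430 = 0.82513.
⟨E⟩ = 0.031944 eV, ⟨E²⟩ = 0.0046452 eV².
C_V/k_B = (⟨E²⟩ − ⟨E⟩²)/(kT)² = (0.0046452 − 0.0010204)/0.013456 = 0.269.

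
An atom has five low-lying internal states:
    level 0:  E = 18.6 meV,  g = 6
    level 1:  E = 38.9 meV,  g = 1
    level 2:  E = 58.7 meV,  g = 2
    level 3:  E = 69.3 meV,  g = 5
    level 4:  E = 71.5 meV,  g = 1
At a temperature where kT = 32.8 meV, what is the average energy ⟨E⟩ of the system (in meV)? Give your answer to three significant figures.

30.4 meV

Eᵢ/kT = 0.56707, 1.1860, 1.7896, 2.1128, 2.1799.
Z = Σ gᵢe^(−Eᵢ/kT) = 6·e^(−0.56707) + 1·e^(−1.1860) + 2·e^(−1.7896) + 5·e^(−2.1128) + 1·e^(−2.1799) = 3.4031 + 0.30544 + 0.33405 + 0.60449 + 0.11305 = 4.7601.
⟨E⟩ = Σ Eᵢ gᵢe^(−Eᵢ/kT) / Z = (18.6·3.4031 + 38.9·0.30544 + 58.7·0.33405 + 69.3·0.60449 + 71.5·0.11305) / 4.7601 = 30.4 meV.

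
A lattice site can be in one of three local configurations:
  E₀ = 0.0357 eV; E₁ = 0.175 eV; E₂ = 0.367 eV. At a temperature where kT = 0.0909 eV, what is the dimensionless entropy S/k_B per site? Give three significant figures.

Eᵢ/kT = 0.39274, 1.9252, 4.0374.
Z = Σ e^(−Eᵢ/kT) = e^(−0.39274) + e^(−1.9252) + e^(−4.0374) = 0.67520 + 0.14585 + 0.017643 = 0.83869.
⟨E⟩ = Σ EᵢPᵢ = 0.066894 eV.
S/k_B = ln Z + ⟨E⟩/kT = ln(0.83869) + 0.066894/0.0909 = -0.17591 + 0.73591 = 0.560.

0.560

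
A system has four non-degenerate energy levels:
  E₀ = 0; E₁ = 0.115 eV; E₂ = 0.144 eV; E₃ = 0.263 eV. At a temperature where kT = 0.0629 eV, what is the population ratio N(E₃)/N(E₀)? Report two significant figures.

n₃/n₀ = exp[−(E₃−E₀)/kT] = exp(−(0.263 eV)/(0.0629 eV)) = exp(-4.181) = 0.015.

0.015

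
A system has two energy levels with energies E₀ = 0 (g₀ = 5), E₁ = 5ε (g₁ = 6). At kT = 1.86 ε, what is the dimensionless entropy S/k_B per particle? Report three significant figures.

Eᵢ/kT = 0, 2.6882.
Z = Σ gᵢe^(−Eᵢ/kT) = 5·e^(−0) + 6·e^(−2.6882) = 5.0000 + 0.40802 = 5.4080.
⟨E⟩ = Σ EᵢPᵢ = 0.37724 ε.
S/k_B = ln Z + ⟨E⟩/kT = ln(5.4080) + 0.37724/1.86 = 1.6879 + 0.20282 = 1.89.

1.89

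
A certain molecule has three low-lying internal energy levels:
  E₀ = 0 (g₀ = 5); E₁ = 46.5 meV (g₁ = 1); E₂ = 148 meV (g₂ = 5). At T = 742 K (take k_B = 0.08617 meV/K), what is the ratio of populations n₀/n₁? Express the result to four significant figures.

10.35

k_BT = 0.08617 × 742 K = 63.9381 meV.
n₀/n₁ = (g₀/g₁) exp[−(E₀−E₁)/kT] = (5/1) × exp(−(-46.5 meV)/(63.9381 meV)) = (5/1) × exp(0.727266) = 10.35.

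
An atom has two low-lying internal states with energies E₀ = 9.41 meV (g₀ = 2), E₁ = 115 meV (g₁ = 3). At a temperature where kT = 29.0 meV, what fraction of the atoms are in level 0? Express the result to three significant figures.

Eᵢ/kT = 0.32448, 3.9655.
Z = Σ gᵢe^(−Eᵢ/kT) = 2·e^(−0.32448) + 3·e^(−3.9655) = 1.4458 + 0.056876 = 1.5027.
P₀ = g₀ e^(−E₀/kT) / Z = 1.4458/1.5027 = 0.962.

0.962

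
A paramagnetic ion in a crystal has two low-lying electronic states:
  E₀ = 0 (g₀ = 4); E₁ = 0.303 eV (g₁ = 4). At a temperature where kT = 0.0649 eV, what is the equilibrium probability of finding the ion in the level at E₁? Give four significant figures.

0.009297

Eᵢ/kT = 0, 4.66872.
Z = Σ gᵢe^(−Eᵢ/kT) = 4·e^(−0) + 4·e^(−4.66872) = 4.00000 + 0.0375371 = 4.03754.
P₁ = g₁ e^(−E₁/kT) / Z = 0.0375371/4.03754 = 0.009297.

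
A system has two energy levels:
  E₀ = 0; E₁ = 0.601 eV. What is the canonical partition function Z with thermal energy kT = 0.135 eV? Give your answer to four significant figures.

Z = 1.012

Eᵢ/kT = 0, 4.45185.
Z = Σ e^(−Eᵢ/kT) = e^(−0) + e^(−4.45185) = 1.00000 + 0.0116570 = 1.01166.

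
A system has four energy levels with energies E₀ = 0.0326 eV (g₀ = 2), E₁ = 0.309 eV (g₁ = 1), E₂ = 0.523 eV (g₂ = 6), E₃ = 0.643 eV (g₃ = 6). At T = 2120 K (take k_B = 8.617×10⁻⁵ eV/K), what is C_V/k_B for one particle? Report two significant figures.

k_BT = 8.617×10⁻⁵ × 2120 K = 0.1827 eV.
Eᵢ/kT = 0.1784, 1.691, 2.863, 3.519.
Z = Σ gᵢe^(−Eᵢ/kT) = 2·e^(−0.1784) + 1·e^(−1.691) + 6·e^(−2.863) + 6·e^(−3.519) = 1.673 + 0.1843 + 0.3426 + 0.1778 = 2.378.
⟨E⟩ = 0.1703 eV, ⟨E²⟩ = 0.07847 eV².
C_V/k_B = (⟨E²⟩ − ⟨E⟩²)/(kT)² = (0.07847 − 0.02900)/0.03338 = 1.5.

1.5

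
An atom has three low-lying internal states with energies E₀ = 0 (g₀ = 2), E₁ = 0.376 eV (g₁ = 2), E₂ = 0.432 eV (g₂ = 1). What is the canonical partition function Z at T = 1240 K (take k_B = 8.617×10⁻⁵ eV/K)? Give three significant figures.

k_BT = 8.617×10⁻⁵ × 1240 K = 0.10685 eV.
Eᵢ/kT = 0, 3.5190, 4.0431.
Z = Σ gᵢe^(−Eᵢ/kT) = 2·e^(−0) + 2·e^(−3.5190) + 1·e^(−4.0431) = 2.0000 + 0.059258 + 0.017543 = 2.0768.

Z = 2.08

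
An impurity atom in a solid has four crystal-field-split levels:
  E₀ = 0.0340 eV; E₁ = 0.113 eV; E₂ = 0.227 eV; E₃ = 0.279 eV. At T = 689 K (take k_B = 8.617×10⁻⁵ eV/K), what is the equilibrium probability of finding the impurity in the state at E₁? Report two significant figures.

0.20

k_BT = 8.617×10⁻⁵ × 689 K = 0.05937 eV.
Eᵢ/kT = 0.5727, 1.903, 3.823, 4.699.
Z = Σ e^(−Eᵢ/kT) = e^(−0.5727) + e^(−1.903) + e^(−3.823) + e^(−4.699) = 0.5640 + 0.1491 + 0.02186 + 0.009104 = 0.7441.
P₁ = e^(−E₁/kT) / Z = 0.1491/0.7441 = 0.20.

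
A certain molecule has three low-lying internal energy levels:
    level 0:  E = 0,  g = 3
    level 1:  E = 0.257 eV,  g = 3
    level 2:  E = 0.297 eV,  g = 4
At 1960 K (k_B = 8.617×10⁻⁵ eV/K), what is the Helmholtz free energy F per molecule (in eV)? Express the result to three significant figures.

k_BT = 8.617×10⁻⁵ × 1960 K = 0.16889 eV.
Eᵢ/kT = 0, 1.5217, 1.7585.
Z = Σ gᵢe^(−Eᵢ/kT) = 3·e^(−0) + 3·e^(−1.5217) + 4·e^(−1.7585) = 3.0000 + 0.65502 + 0.68921 = 4.3442.
F = −kT ln Z = −0.16889 × ln(4.3442) = −0.16889 × 1.4688 = -0.248 eV.

-0.248 eV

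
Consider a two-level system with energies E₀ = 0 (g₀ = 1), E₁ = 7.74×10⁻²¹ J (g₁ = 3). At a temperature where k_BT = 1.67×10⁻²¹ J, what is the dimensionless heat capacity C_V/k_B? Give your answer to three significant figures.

Eᵢ/kT = 0, 4.6347.
Z = Σ gᵢe^(−Eᵢ/kT) = 1·e^(−0) + 3·e^(−4.6347) = 1.0000 + 0.029127 = 1.0291.
⟨E⟩ = 0.21907, ⟨E²⟩ = 1.6956.
C_V/k_B = (⟨E²⟩ − ⟨E⟩²)/(kT)² = (1.6956 − 0.047992)/2.7889 = 0.591.

0.591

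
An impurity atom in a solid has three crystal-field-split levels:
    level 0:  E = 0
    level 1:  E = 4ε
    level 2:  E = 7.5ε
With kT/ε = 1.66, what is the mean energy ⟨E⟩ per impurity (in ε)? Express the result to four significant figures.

0.4008 ε

Eᵢ/kT = 0, 2.40964, 4.51807.
Z = Σ e^(−Eᵢ/kT) = e^(−0) + e^(−2.40964) + e^(−4.51807) = 1.00000 + 0.0898476 + 0.0109101 = 1.10076.
⟨E⟩ = Σ Eᵢ e^(−Eᵢ/kT) / Z = (0·1.00000 + 4·0.0898476 + 7.5·0.0109101) / 1.10076 = 0.4008 ε.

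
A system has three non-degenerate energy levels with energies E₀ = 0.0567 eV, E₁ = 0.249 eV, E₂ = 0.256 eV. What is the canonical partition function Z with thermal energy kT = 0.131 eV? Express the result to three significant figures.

Z = 0.940

Eᵢ/kT = 0.43282, 1.9008, 1.9542.
Z = Σ e^(−Eᵢ/kT) = e^(−0.43282) + e^(−1.9008) + e^(−1.9542) = 0.64868 + 0.14945 + 0.14168 = 0.93981.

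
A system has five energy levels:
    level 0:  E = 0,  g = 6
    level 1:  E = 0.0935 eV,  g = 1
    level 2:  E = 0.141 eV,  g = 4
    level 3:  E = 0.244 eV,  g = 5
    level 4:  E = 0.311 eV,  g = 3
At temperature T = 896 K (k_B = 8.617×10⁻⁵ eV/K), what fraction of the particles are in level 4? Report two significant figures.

0.0074

k_BT = 8.617×10⁻⁵ × 896 K = 0.07721 eV.
Eᵢ/kT = 0, 1.211, 1.826, 3.160, 4.028.
Z = Σ gᵢe^(−Eᵢ/kT) = 6·e^(−0) + 1·e^(−1.211) + 4·e^(−1.826) + 5·e^(−3.160) + 3·e^(−4.028) = 6.000 + 0.2979 + 0.6442 + 0.2121 + 0.05343 = 7.208.
P₄ = g₄ e^(−E₄/kT) / Z = 0.05343/7.208 = 0.0074.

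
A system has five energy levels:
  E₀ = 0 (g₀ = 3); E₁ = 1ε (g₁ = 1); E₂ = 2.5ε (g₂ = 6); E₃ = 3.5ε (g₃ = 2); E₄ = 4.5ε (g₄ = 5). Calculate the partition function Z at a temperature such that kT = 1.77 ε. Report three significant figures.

Eᵢ/kT = 0, 0.56497, 1.4124, 1.9774, 2.5424.
Z = Σ gᵢe^(−Eᵢ/kT) = 3·e^(−0) + 1·e^(−0.56497) + 6·e^(−1.4124) + 2·e^(−1.9774) + 5·e^(−2.5424) = 3.0000 + 0.56838 + 1.4613 + 0.27686 + 0.39339 = 5.6999.

Z = 5.70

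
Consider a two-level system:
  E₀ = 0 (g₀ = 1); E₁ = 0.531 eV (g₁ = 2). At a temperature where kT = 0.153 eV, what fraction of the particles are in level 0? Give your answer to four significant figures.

0.9414

Eᵢ/kT = 0, 3.47059.
Z = Σ gᵢe^(−Eᵢ/kT) = 1·e^(−0) + 2·e^(−3.47059) = 1.00000 + 0.0621974 = 1.06220.
P₀ = g₀ e^(−E₀/kT) / Z = 1.00000/1.06220 = 0.9414.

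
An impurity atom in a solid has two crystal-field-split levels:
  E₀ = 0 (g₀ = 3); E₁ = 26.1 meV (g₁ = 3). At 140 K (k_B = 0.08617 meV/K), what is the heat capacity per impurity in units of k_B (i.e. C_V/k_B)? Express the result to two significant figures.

0.43

k_BT = 0.08617 × 140 K = 12.06 meV.
Eᵢ/kT = 0, 2.164.
Z = Σ gᵢe^(−Eᵢ/kT) = 3·e^(−0) + 3·e^(−2.164) = 3.000 + 0.3446 = 3.345.
⟨E⟩ = 2.689 meV, ⟨E²⟩ = 70.18 meV².
C_V/k_B = (⟨E²⟩ − ⟨E⟩²)/(kT)² = (70.18 − 7.231)/145.4 = 0.43.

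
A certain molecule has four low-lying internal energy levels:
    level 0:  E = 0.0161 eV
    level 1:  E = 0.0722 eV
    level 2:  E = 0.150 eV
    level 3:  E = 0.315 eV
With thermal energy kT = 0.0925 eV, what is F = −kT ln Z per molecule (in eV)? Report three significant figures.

-0.0393 eV

Eᵢ/kT = 0.17405, 0.78054, 1.6216, 3.4054.
Z = Σ e^(−Eᵢ/kT) = e^(−0.17405) + e^(−0.78054) + e^(−1.6216) + e^(−3.4054) = 0.84025 + 0.45816 + 0.19758 + 0.033194 = 1.5292.
F = −kT ln Z = −0.0925 × ln(1.5292) = −0.0925 × 0.42474 = -0.0393 eV.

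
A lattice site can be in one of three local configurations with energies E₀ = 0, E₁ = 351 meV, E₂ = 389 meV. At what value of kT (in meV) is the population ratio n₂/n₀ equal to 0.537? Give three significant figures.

n₂/n₀ = exp[−(E₂−E₀)/kT] = 0.537.
⇒ (E₂−E₀)/kT = ln(1/0.537) = ln(1.8622) = 0.62176.
kT = 389 meV / 0.62176 = 626 meV.

626 meV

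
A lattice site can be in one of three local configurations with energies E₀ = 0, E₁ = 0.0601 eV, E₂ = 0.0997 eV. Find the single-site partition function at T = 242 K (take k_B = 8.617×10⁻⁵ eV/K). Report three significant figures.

k_BT = 8.617×10⁻⁵ × 242 K = 0.020853 eV.
Eᵢ/kT = 0, 2.8821, 4.7811.
Z = Σ e^(−Eᵢ/kT) = e^(−0) + e^(−2.8821) + e^(−4.7811) = 1.0000 + 0.056017 + 0.0083868 = 1.0644.

Z = 1.06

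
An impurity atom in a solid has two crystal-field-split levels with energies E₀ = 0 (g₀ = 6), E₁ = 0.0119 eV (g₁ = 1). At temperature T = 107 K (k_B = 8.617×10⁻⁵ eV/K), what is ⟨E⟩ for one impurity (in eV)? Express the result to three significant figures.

k_BT = 8.617×10⁻⁵ × 107 K = 0.0092202 eV.
Eᵢ/kT = 0, 1.2906.
Z = Σ gᵢe^(−Eᵢ/kT) = 6·e^(−0) + 1·e^(−1.2906) = 6.0000 + 0.27511 = 6.2751.
⟨E⟩ = Σ Eᵢ gᵢe^(−Eᵢ/kT) / Z = (0·6.0000 + 0.0119·0.27511) / 6.2751 = 0.000522 eV.

0.000522 eV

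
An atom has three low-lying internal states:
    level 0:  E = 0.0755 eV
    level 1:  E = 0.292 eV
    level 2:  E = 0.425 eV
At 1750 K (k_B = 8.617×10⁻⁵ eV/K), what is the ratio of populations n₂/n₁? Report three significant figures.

k_BT = 8.617×10⁻⁵ × 1750 K = 0.15080 eV.
n₂/n₁ = exp[−(E₂−E₁)/kT] = exp(−(0.133 eV)/(0.15080 eV)) = exp(-0.88196) = 0.414.

0.414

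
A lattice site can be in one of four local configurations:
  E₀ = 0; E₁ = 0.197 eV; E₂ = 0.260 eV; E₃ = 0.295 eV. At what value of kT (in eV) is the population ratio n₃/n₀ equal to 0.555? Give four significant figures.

0.5010 eV

n₃/n₀ = exp[−(E₃−E₀)/kT] = 0.555.
⇒ (E₃−E₀)/kT = ln(1/0.555) = ln(1.80180) = 0.588786.
kT = 0.295 eV / 0.588786 = 0.5010 eV.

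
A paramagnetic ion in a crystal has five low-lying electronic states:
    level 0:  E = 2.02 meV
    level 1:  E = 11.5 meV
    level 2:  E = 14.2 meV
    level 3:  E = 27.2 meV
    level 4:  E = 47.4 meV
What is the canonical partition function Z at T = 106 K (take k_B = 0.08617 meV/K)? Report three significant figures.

k_BT = 0.08617 × 106 K = 9.1340 meV.
Eᵢ/kT = 0.22115, 1.2590, 1.5546, 2.9779, 5.1894.
Z = Σ e^(−Eᵢ/kT) = e^(−0.22115) + e^(−1.2590) + e^(−1.5546) + e^(−2.9779) + e^(−5.1894) = 0.80160 + 0.28394 + 0.21127 + 0.050900 + 0.0055754 = 1.3533.

Z = 1.35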